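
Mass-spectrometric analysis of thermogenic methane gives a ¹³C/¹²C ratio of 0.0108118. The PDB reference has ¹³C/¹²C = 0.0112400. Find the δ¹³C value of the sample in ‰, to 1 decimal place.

-38.1‰

δ¹³C = (R_sample / R_standard − 1) × 1000
R_sample / R_standard = 0.0108118 / 0.0112400 = 0.961904
δ¹³C = (0.961904 − 1) × 1000 = -38.10‰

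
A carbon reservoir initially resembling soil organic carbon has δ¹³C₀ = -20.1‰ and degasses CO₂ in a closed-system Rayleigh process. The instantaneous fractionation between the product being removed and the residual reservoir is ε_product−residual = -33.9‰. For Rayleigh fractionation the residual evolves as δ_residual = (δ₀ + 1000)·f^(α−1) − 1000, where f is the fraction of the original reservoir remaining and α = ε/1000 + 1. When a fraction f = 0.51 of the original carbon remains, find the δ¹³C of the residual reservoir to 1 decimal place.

Rayleigh residual: δ_res = (δ₀ + 1000)·f^(α−1) − 1000
α = ε/1000 + 1 = 0.96610, so α − 1 = -0.03390
f^(α−1) = 0.51^(-0.03390) = 1.023089
δ_res = (-20.1 + 1000) × 1.023089 − 1000 = 1002.525 − 1000 = 2.52‰

2.5‰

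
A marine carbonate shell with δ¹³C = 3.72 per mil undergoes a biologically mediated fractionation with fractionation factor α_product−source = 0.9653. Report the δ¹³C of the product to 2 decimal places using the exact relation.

-31.11 per mil

δ_product = (δ_source + 1000)·α − 1000
δ_product = (3.72 + 1000) × 0.9653 − 1000
δ_product = 968.891 − 1000 = -31.109 per mil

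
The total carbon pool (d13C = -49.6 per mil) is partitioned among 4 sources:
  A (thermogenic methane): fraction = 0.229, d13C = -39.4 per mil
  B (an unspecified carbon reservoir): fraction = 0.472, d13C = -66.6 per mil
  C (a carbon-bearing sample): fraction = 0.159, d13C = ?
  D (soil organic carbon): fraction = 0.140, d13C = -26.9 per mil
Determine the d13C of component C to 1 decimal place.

-33.8 per mil

Isotope mass balance: δ_bulk = Σ fᵢ·δᵢ.
-49.6 = 0.229×(-39.4) + 0.472×(-66.6) + 0.159×δ_C + 0.140×(-26.9)
0.159·δ_C = -49.6 − (-44.224) = -5.376
δ_C = -5.376 / 0.159 = -33.81 per mil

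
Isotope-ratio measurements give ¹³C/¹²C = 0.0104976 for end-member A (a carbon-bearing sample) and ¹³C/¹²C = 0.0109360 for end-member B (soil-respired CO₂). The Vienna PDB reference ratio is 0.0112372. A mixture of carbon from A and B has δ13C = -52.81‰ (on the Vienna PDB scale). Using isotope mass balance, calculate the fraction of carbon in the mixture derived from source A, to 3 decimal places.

0.667

δ_A = (0.0104976/0.0112372 − 1)×1000 = (0.934183 − 1)×1000 = -65.817‰
δ_B = (0.0109360/0.0112372 − 1)×1000 = (0.973196 − 1)×1000 = -26.804‰
f_A = (δ_mix − δ_B)/(δ_A − δ_B) = (-52.81 − (-26.804))/(-65.817 − (-26.804))
f_A = -26.006 / -39.013 = 0.6666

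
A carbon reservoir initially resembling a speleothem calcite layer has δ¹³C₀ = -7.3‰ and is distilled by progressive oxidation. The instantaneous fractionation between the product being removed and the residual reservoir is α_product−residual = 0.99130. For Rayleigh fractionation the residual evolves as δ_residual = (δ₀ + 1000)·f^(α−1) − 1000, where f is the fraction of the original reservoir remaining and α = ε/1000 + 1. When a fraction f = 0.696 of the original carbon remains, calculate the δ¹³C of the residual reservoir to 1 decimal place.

-4.2‰

Rayleigh residual: δ_res = (δ₀ + 1000)·f^(α−1) − 1000
α − 1 = -0.00870
f^(α−1) = 0.696^(-0.00870) = 1.003158
δ_res = (-7.3 + 1000) × 1.003158 − 1000 = 995.835 − 1000 = -4.17‰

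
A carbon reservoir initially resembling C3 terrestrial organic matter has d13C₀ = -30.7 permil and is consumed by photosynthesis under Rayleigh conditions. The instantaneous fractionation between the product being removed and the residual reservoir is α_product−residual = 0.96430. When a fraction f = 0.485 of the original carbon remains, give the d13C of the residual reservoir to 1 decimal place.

-5.3 permil

Rayleigh residual: δ_res = (δ₀ + 1000)·f^(α−1) − 1000
α − 1 = -0.03570
f^(α−1) = 0.485^(-0.03570) = 1.026169
δ_res = (-30.7 + 1000) × 1.026169 − 1000 = 994.666 − 1000 = -5.33 permil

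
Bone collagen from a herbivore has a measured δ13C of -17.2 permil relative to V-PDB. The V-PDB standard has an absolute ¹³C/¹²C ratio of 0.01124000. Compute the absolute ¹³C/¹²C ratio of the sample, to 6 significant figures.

R_sample = R_standard × (δ13C/1000 + 1)
R_sample = 0.01124000 × (-17.2/1000 + 1) = 0.01124000 × 0.982800
R_sample = 0.0110467

0.0110467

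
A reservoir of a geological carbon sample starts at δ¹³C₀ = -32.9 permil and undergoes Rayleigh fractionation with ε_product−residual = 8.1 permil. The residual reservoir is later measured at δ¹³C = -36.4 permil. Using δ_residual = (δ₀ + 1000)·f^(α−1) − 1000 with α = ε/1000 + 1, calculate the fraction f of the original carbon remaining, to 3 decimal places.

0.639

α − 1 = ε/1000 = 0.0081
(δ_res + 1000)/(δ₀ + 1000) = (-36.4 + 1000)/(-32.9 + 1000) = 963.6/967.1 = 0.996381
f = 0.996381^(1/0.0081) = exp(ln(0.996381)/0.0081) = exp(-0.00363/0.0081)
f = exp(-0.4476) = 0.6392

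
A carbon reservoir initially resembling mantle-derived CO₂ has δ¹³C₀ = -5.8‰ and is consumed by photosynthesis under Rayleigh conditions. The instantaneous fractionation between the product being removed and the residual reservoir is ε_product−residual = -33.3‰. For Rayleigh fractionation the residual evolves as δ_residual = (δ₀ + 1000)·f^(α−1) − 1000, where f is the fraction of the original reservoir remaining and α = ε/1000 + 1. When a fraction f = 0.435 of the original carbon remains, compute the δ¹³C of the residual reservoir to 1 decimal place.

22.1‰

Rayleigh residual: δ_res = (δ₀ + 1000)·f^(α−1) − 1000
α = ε/1000 + 1 = 0.96670, so α − 1 = -0.03330
f^(α−1) = 0.435^(-0.03330) = 1.028107
δ_res = (-5.8 + 1000) × 1.028107 − 1000 = 1022.144 − 1000 = 22.14‰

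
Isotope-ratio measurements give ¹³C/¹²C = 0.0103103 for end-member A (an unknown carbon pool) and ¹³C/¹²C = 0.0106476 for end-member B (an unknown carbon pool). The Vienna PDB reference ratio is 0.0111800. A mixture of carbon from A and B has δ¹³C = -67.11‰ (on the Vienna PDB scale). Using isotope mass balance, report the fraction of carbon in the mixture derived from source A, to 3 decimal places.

0.646

δ_A = (0.0103103/0.0111800 − 1)×1000 = (0.922209 − 1)×1000 = -77.791‰
δ_B = (0.0106476/0.0111800 − 1)×1000 = (0.952379 − 1)×1000 = -47.621‰
f_A = (δ_mix − δ_B)/(δ_A − δ_B) = (-67.11 − (-47.621))/(-77.791 − (-47.621))
f_A = -19.489 / -30.170 = 0.6460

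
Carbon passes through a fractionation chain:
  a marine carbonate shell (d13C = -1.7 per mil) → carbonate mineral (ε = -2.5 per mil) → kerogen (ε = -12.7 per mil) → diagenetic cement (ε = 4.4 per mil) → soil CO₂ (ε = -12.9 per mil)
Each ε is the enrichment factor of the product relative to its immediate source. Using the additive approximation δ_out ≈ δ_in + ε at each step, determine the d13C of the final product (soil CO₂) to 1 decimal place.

step 1: δ ≈ -1.7 + (-2.5) = -4.2 per mil
step 2: δ ≈ -4.2 + (-12.7) = -16.9 per mil
step 3: δ ≈ -16.9 + (4.4) = -12.5 per mil
step 4: δ ≈ -12.5 + (-12.9) = -25.4 per mil

-25.4 per mil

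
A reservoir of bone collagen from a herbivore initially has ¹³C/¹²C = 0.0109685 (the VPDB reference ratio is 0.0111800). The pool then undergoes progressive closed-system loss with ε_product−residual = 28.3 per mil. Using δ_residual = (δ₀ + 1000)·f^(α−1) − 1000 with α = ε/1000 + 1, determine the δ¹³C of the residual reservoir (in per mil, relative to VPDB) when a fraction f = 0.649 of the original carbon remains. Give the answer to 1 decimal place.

δ₀ = (0.0109685/0.0111800 − 1)×1000 = (0.981082 − 1)×1000 = -18.918 per mil
α − 1 = ε/1000 = 0.0283
f^(α−1) = 0.649^(0.0283) = 0.987840
δ_res = (-18.918 + 1000) × 0.987840 − 1000 = 969.152 − 1000 = -30.85 per mil

-30.8 per mil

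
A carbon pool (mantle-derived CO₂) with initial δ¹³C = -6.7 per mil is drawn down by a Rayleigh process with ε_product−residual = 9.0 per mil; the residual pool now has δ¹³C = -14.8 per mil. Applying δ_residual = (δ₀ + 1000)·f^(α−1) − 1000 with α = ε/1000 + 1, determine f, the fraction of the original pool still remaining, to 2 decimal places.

0.40

α − 1 = ε/1000 = 0.0090
(δ_res + 1000)/(δ₀ + 1000) = (-14.8 + 1000)/(-6.7 + 1000) = 985.2/993.3 = 0.991845
f = 0.991845^(1/0.0090) = exp(ln(0.991845)/0.0090) = exp(-0.00819/0.0090)
f = exp(-0.9098) = 0.4026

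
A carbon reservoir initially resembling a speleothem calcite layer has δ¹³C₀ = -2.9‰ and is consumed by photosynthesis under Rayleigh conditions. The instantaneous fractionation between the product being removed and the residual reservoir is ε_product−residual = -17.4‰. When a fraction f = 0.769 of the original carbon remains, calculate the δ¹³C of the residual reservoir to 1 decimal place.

1.7‰

Rayleigh residual: δ_res = (δ₀ + 1000)·f^(α−1) − 1000
α = ε/1000 + 1 = 0.98260, so α − 1 = -0.01740
f^(α−1) = 0.769^(-0.01740) = 1.004581
δ_res = (-2.9 + 1000) × 1.004581 − 1000 = 1001.668 − 1000 = 1.67‰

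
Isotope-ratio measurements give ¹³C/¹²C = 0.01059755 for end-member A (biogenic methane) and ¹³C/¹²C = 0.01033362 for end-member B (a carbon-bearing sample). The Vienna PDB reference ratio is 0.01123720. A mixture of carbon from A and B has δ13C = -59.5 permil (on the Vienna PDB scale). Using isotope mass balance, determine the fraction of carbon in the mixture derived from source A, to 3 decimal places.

0.890

δ_A = (0.01059755/0.01123720 − 1)×1000 = (0.943077 − 1)×1000 = -56.923 permil
δ_B = (0.01033362/0.01123720 − 1)×1000 = (0.919590 − 1)×1000 = -80.410 permil
f_A = (δ_mix − δ_B)/(δ_A − δ_B) = (-59.5 − (-80.410))/(-56.923 − (-80.410))
f_A = 20.910 / 23.487 = 0.8903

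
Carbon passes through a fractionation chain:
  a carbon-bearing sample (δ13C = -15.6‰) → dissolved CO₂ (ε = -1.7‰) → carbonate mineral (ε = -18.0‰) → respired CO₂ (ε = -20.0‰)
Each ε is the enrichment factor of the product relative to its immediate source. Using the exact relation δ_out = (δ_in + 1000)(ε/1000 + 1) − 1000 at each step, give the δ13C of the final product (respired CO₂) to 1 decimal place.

-54.3‰

step 1: δ = (-15.60 + 1000)·(-1.7/1000 + 1) − 1000 = -17.27‰
step 2: δ = (-17.27 + 1000)·(-18.0/1000 + 1) − 1000 = -34.96‰
step 3: δ = (-34.96 + 1000)·(-20.0/1000 + 1) − 1000 = -54.26‰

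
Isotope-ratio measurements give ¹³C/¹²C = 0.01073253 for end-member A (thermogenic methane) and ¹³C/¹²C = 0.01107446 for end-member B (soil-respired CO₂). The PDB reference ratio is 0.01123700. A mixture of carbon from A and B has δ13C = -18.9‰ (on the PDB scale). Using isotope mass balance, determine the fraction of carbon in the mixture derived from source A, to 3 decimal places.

0.146

δ_A = (0.01073253/0.01123700 − 1)×1000 = (0.955106 − 1)×1000 = -44.894‰
δ_B = (0.01107446/0.01123700 − 1)×1000 = (0.985535 − 1)×1000 = -14.465‰
f_A = (δ_mix − δ_B)/(δ_A − δ_B) = (-18.9 − (-14.465))/(-44.894 − (-14.465))
f_A = -4.435 / -30.429 = 0.1458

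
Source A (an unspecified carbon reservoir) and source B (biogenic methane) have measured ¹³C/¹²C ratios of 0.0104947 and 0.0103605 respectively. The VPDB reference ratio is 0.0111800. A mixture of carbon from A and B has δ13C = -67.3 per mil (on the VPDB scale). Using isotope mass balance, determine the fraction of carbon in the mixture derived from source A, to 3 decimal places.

δ_A = (0.0104947/0.0111800 − 1)×1000 = (0.938703 − 1)×1000 = -61.297 per mil
δ_B = (0.0103605/0.0111800 − 1)×1000 = (0.926699 − 1)×1000 = -73.301 per mil
f_A = (δ_mix − δ_B)/(δ_A − δ_B) = (-67.3 − (-73.301))/(-61.297 − (-73.301))
f_A = 6.001 / 12.004 = 0.4999

0.500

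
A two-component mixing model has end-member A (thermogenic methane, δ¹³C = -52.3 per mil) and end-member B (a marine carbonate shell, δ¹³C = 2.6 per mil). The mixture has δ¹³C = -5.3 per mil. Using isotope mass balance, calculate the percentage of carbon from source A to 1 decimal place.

δ_mix = f_A·δ_A + (1 − f_A)·δ_B  ⇒  f_A = (δ_mix − δ_B)/(δ_A − δ_B)
f_A = (-5.3 − (2.6)) / (-52.3 − (2.6))
f_A = -7.9 / -54.9 = 0.1439

14.4%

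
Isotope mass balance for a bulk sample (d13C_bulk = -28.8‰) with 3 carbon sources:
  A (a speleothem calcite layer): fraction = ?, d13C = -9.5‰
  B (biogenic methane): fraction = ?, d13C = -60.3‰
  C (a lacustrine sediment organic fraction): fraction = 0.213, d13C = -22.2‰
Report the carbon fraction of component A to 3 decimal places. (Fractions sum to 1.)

Let f_A and f_B be the unknown fractions; fractions sum to 1 so f_A + f_B = 0.787.
Mass balance: Σ fᵢ·δᵢ = δ_bulk ⇒ f_A·(-9.5) + f_B·(-60.3) = -28.8 − (-4.729) = -24.071
Substitute f_B = 0.787 − f_A:
f_A·(-9.5 − -60.3) = -24.071 − 0.787×(-60.3) = 23.385
f_A = 23.385 / 50.8 = 0.4603

0.460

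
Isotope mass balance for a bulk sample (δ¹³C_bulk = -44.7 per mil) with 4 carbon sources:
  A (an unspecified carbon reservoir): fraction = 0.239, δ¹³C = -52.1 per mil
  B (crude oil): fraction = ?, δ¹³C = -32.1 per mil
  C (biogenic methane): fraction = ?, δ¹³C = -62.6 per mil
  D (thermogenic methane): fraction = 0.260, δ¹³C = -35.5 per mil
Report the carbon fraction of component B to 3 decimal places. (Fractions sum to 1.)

0.274

Let f_B and f_C be the unknown fractions; fractions sum to 1 so f_B + f_C = 0.501.
Mass balance: Σ fᵢ·δᵢ = δ_bulk ⇒ f_B·(-32.1) + f_C·(-62.6) = -44.7 − (-21.682) = -23.018
Substitute f_C = 0.501 − f_B:
f_B·(-32.1 − -62.6) = -23.018 − 0.501×(-62.6) = 8.344
f_B = 8.344 / 30.5 = 0.2736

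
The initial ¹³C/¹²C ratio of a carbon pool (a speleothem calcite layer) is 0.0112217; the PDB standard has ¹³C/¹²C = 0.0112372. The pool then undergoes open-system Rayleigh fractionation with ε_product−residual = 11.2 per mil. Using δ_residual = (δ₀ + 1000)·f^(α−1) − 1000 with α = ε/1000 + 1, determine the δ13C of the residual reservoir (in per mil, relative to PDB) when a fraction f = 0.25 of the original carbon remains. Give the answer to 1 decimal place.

-16.8 per mil

δ₀ = (0.0112217/0.0112372 − 1)×1000 = (0.998621 − 1)×1000 = -1.379 per mil
α − 1 = ε/1000 = 0.0112
f^(α−1) = 0.25^(0.0112) = 0.984593
δ_res = (-1.379 + 1000) × 0.984593 − 1000 = 983.235 − 1000 = -16.76 per mil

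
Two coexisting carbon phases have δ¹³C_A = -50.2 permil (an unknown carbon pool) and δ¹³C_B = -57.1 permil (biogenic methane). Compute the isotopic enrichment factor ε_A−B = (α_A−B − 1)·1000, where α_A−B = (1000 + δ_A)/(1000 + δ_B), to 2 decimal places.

7.32 permil

α_A−B = (1000 + -50.2) / (1000 + -57.1) = 949.8 / 942.9 = 1.007318
ε_A−B = (1.007318 − 1) × 1000 = 7.318 permil
(The approximation ε ≈ δ_A − δ_B would give 6.9 permil.)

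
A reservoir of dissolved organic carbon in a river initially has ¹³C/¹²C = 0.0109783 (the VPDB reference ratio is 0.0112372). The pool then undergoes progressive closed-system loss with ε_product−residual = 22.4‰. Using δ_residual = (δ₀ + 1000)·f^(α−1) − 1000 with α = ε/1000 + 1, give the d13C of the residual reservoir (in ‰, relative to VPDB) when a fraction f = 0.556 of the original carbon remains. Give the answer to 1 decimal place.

-35.8‰

δ₀ = (0.0109783/0.0112372 − 1)×1000 = (0.976960 − 1)×1000 = -23.040‰
α − 1 = ε/1000 = 0.0224
f^(α−1) = 0.556^(0.0224) = 0.986938
δ_res = (-23.040 + 1000) × 0.986938 − 1000 = 964.199 − 1000 = -35.80‰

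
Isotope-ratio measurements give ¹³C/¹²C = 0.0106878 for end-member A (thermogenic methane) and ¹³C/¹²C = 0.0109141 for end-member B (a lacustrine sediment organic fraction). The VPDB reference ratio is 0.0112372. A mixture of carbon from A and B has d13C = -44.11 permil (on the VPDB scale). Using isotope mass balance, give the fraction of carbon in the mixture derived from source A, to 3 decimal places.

δ_A = (0.0106878/0.0112372 − 1)×1000 = (0.951109 − 1)×1000 = -48.891 permil
δ_B = (0.0109141/0.0112372 − 1)×1000 = (0.971247 − 1)×1000 = -28.753 permil
f_A = (δ_mix − δ_B)/(δ_A − δ_B) = (-44.11 − (-28.753))/(-48.891 − (-28.753))
f_A = -15.357 / -20.138 = 0.7626

0.763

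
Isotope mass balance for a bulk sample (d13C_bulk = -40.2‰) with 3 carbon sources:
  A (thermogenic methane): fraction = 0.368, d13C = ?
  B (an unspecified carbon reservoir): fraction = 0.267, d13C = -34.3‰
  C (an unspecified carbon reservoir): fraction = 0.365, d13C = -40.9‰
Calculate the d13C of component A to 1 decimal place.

-43.8‰

Isotope mass balance: δ_bulk = Σ fᵢ·δᵢ.
-40.2 = 0.368×δ_A + 0.267×(-34.3) + 0.365×(-40.9)
0.368·δ_A = -40.2 − (-24.087) = -16.113
δ_A = -16.113 / 0.368 = -43.79‰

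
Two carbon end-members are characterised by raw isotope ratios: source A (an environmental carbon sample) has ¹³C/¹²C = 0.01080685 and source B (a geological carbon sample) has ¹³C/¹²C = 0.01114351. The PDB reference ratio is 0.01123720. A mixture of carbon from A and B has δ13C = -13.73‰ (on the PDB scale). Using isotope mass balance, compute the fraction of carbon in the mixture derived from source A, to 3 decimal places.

δ_A = (0.01080685/0.01123720 − 1)×1000 = (0.961703 − 1)×1000 = -38.297‰
δ_B = (0.01114351/0.01123720 − 1)×1000 = (0.991663 − 1)×1000 = -8.337‰
f_A = (δ_mix − δ_B)/(δ_A − δ_B) = (-13.73 − (-8.337))/(-38.297 − (-8.337))
f_A = -5.393 / -29.959 = 0.1800

0.180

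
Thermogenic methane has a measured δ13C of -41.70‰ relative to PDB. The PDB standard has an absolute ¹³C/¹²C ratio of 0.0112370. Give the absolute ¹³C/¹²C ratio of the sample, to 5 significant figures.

R_sample = R_standard × (δ13C/1000 + 1)
R_sample = 0.0112370 × (-41.70/1000 + 1) = 0.0112370 × 0.958300
R_sample = 0.0107684

0.010768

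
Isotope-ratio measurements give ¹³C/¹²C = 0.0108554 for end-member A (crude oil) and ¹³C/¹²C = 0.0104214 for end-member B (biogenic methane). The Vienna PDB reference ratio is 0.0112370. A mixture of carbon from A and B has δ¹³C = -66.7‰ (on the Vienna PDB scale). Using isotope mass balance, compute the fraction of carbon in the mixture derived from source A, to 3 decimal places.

0.152

δ_A = (0.0108554/0.0112370 − 1)×1000 = (0.966041 − 1)×1000 = -33.959‰
δ_B = (0.0104214/0.0112370 − 1)×1000 = (0.927418 − 1)×1000 = -72.582‰
f_A = (δ_mix − δ_B)/(δ_A − δ_B) = (-66.7 − (-72.582))/(-33.959 − (-72.582))
f_A = 5.882 / 38.622 = 0.1523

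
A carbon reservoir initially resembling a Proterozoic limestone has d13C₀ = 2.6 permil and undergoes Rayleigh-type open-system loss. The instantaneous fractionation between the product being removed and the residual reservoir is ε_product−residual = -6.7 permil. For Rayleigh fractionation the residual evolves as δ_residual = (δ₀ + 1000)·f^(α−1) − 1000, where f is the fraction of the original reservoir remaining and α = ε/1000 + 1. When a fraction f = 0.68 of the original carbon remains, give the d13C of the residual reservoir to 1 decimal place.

5.2 permil

Rayleigh residual: δ_res = (δ₀ + 1000)·f^(α−1) − 1000
α = ε/1000 + 1 = 0.99330, so α − 1 = -0.00670
f^(α−1) = 0.68^(-0.00670) = 1.002587
δ_res = (2.6 + 1000) × 1.002587 − 1000 = 1005.194 − 1000 = 5.19 permil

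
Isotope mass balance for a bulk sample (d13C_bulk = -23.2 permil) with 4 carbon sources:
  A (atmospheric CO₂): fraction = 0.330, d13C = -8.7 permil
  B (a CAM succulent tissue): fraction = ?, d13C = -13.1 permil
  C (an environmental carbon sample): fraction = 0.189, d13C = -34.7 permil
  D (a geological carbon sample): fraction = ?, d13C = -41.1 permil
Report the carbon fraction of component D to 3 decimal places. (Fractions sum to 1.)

0.267

Let f_D and f_B be the unknown fractions; fractions sum to 1 so f_D + f_B = 0.481.
Mass balance: Σ fᵢ·δᵢ = δ_bulk ⇒ f_D·(-41.1) + f_B·(-13.1) = -23.2 − (-9.429) = -13.771
Substitute f_B = 0.481 − f_D:
f_D·(-41.1 − -13.1) = -13.771 − 0.481×(-13.1) = -7.470
f_D = -7.470 / -28.0 = 0.2668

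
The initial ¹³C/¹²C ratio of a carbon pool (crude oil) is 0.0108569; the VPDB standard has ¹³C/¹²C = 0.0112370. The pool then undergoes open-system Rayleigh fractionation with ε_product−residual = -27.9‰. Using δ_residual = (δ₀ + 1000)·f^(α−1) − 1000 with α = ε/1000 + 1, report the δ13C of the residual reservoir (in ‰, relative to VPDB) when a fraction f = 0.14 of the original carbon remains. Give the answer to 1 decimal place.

δ₀ = (0.0108569/0.0112370 − 1)×1000 = (0.966174 − 1)×1000 = -33.826‰
α − 1 = ε/1000 = -0.0279
f^(α−1) = 0.14^(-0.0279) = 1.056387
δ_res = (-33.826 + 1000) × 1.056387 − 1000 = 1020.654 − 1000 = 20.65‰

20.7‰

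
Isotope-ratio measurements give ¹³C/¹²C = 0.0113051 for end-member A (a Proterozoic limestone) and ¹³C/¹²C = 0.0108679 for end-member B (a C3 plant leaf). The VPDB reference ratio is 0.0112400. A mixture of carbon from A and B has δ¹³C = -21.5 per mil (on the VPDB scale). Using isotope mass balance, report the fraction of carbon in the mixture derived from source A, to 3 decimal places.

0.298

δ_A = (0.0113051/0.0112400 − 1)×1000 = (1.005792 − 1)×1000 = 5.792 per mil
δ_B = (0.0108679/0.0112400 − 1)×1000 = (0.966895 − 1)×1000 = -33.105 per mil
f_A = (δ_mix − δ_B)/(δ_A − δ_B) = (-21.5 − (-33.105))/(5.792 − (-33.105))
f_A = 11.605 / 38.897 = 0.2984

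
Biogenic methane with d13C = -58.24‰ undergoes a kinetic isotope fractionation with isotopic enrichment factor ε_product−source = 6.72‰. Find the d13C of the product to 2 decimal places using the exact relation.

Exactly, δ_product = (δ_source + 1000)·(ε/1000 + 1) − 1000.
δ_product = (-58.24 + 1000) × (6.72/1000 + 1) − 1000
δ_product = -51.911‰

-51.91‰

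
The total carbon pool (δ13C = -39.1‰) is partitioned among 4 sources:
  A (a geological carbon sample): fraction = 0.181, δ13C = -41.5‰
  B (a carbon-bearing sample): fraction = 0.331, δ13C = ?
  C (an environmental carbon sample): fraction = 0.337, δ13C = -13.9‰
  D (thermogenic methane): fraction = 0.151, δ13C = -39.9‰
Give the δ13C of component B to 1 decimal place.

-63.1‰

Isotope mass balance: δ_bulk = Σ fᵢ·δᵢ.
-39.1 = 0.181×(-41.5) + 0.331×δ_B + 0.337×(-13.9) + 0.151×(-39.9)
0.331·δ_B = -39.1 − (-18.221) = -20.879
δ_B = -20.879 / 0.331 = -63.08‰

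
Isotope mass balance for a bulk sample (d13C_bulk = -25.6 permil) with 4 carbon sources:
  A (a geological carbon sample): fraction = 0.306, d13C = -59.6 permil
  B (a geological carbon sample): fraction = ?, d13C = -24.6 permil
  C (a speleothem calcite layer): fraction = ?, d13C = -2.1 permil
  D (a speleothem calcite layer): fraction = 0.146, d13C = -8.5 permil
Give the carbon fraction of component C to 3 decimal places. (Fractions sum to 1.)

Let f_C and f_B be the unknown fractions; fractions sum to 1 so f_C + f_B = 0.548.
Mass balance: Σ fᵢ·δᵢ = δ_bulk ⇒ f_C·(-2.1) + f_B·(-24.6) = -25.6 − (-19.479) = -6.121
Substitute f_B = 0.548 − f_C:
f_C·(-2.1 − -24.6) = -6.121 − 0.548×(-24.6) = 7.359
f_C = 7.359 / 22.5 = 0.3271

0.327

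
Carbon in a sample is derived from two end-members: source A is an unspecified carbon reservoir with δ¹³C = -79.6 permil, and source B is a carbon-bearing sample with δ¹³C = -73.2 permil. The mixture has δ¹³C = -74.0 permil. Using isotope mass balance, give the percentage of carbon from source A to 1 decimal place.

12.5%

δ_mix = f_A·δ_A + (1 − f_A)·δ_B  ⇒  f_A = (δ_mix − δ_B)/(δ_A − δ_B)
f_A = (-74.0 − (-73.2)) / (-79.6 − (-73.2))
f_A = -0.8 / -6.4 = 0.1250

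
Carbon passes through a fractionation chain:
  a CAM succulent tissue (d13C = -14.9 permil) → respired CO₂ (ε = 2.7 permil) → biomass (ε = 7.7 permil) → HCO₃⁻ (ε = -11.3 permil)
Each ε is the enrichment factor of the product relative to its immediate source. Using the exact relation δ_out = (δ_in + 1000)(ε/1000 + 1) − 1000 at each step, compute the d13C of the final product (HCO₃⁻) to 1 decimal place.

step 1: δ = (-14.90 + 1000)·(2.7/1000 + 1) − 1000 = -12.24 permil
step 2: δ = (-12.24 + 1000)·(7.7/1000 + 1) − 1000 = -4.63 permil
step 3: δ = (-4.63 + 1000)·(-11.3/1000 + 1) − 1000 = -15.88 permil

-15.9 permil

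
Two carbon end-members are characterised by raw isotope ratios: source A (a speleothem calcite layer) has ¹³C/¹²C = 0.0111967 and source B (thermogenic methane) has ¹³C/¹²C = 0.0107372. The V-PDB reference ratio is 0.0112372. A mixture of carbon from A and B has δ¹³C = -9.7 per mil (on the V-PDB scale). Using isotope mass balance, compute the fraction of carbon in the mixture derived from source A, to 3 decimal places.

0.851

δ_A = (0.0111967/0.0112372 − 1)×1000 = (0.996396 − 1)×1000 = -3.604 per mil
δ_B = (0.0107372/0.0112372 − 1)×1000 = (0.955505 − 1)×1000 = -44.495 per mil
f_A = (δ_mix − δ_B)/(δ_A − δ_B) = (-9.7 − (-44.495))/(-3.604 − (-44.495))
f_A = 34.795 / 40.891 = 0.8509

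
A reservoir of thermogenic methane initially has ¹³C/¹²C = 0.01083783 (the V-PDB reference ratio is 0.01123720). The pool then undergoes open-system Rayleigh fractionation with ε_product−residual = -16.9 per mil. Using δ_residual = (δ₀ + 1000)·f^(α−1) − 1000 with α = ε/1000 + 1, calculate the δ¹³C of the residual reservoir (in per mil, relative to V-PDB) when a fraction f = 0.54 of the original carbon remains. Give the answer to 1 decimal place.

δ₀ = (0.01083783/0.01123720 − 1)×1000 = (0.964460 − 1)×1000 = -35.540 per mil
α − 1 = ε/1000 = -0.0169
f^(α−1) = 0.54^(-0.0169) = 1.010468
δ_res = (-35.540 + 1000) × 1.010468 − 1000 = 974.556 − 1000 = -25.44 per mil

-25.4 per mil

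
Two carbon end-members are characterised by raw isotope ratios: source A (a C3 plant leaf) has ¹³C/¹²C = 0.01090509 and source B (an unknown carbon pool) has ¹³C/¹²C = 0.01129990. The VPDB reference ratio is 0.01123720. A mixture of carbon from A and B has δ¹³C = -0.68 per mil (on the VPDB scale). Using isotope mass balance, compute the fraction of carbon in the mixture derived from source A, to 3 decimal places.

δ_A = (0.01090509/0.01123720 − 1)×1000 = (0.970445 − 1)×1000 = -29.555 per mil
δ_B = (0.01129990/0.01123720 − 1)×1000 = (1.005580 − 1)×1000 = 5.580 per mil
f_A = (δ_mix − δ_B)/(δ_A − δ_B) = (-0.68 − (5.580))/(-29.555 − (5.580))
f_A = -6.260 / -35.134 = 0.1782

0.178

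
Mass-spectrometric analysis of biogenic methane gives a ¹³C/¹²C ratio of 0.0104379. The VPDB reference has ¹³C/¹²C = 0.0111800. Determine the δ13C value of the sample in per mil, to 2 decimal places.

-66.38 per mil

δ13C = (R_sample / R_standard − 1) × 1000
R_sample / R_standard = 0.0104379 / 0.0111800 = 0.933623
δ13C = (0.933623 − 1) × 1000 = -66.377 per mil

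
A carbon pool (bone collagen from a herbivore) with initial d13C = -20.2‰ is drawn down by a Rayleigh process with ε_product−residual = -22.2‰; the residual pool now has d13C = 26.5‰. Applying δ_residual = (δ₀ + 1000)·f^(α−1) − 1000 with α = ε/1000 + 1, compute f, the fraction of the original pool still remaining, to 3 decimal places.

α − 1 = ε/1000 = -0.0222
(δ_res + 1000)/(δ₀ + 1000) = (26.5 + 1000)/(-20.2 + 1000) = 1026.5/979.8 = 1.047663
f = 1.047663^(1/-0.0222) = exp(ln(1.047663)/-0.0222) = exp(0.04656/-0.0222)
f = exp(-2.0974) = 0.1228

0.123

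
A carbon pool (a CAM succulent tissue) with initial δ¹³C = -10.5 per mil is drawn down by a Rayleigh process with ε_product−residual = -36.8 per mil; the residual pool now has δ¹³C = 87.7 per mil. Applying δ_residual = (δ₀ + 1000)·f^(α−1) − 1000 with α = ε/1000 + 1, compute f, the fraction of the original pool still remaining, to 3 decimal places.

0.076

α − 1 = ε/1000 = -0.0368
(δ_res + 1000)/(δ₀ + 1000) = (87.7 + 1000)/(-10.5 + 1000) = 1087.7/989.5 = 1.099242
f = 1.099242^(1/-0.0368) = exp(ln(1.099242)/-0.0368) = exp(0.09462/-0.0368)
f = exp(-2.5712) = 0.0764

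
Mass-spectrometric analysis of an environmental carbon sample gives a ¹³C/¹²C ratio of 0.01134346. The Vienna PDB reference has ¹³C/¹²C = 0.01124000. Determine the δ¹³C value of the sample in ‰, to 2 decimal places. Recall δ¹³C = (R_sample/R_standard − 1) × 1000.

δ¹³C = (R_sample / R_standard − 1) × 1000
R_sample / R_standard = 0.01134346 / 0.01124000 = 1.009205
δ¹³C = (1.009205 − 1) × 1000 = 9.205‰

9.20‰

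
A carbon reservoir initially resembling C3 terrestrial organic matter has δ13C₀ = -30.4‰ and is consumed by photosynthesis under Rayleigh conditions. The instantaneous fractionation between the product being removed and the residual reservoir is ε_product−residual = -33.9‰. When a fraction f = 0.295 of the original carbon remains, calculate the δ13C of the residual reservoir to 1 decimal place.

Rayleigh residual: δ_res = (δ₀ + 1000)·f^(α−1) − 1000
α = ε/1000 + 1 = 0.96610, so α − 1 = -0.03390
f^(α−1) = 0.295^(-0.03390) = 1.042253
δ_res = (-30.4 + 1000) × 1.042253 − 1000 = 1010.568 − 1000 = 10.57‰

10.6‰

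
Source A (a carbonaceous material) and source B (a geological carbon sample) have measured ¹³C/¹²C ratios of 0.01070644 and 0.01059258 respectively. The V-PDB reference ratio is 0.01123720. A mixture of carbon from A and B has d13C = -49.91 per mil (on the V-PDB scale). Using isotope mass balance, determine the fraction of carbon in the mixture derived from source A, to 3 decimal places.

0.736

δ_A = (0.01070644/0.01123720 − 1)×1000 = (0.952768 − 1)×1000 = -47.232 per mil
δ_B = (0.01059258/0.01123720 − 1)×1000 = (0.942635 − 1)×1000 = -57.365 per mil
f_A = (δ_mix − δ_B)/(δ_A − δ_B) = (-49.91 − (-57.365))/(-47.232 − (-57.365))
f_A = 7.455 / 10.132 = 0.7357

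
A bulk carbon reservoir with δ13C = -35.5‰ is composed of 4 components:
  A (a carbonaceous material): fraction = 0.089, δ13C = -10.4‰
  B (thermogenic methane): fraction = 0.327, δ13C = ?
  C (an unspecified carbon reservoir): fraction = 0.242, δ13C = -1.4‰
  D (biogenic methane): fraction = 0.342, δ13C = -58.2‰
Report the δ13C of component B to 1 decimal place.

-43.8‰

Isotope mass balance: δ_bulk = Σ fᵢ·δᵢ.
-35.5 = 0.089×(-10.4) + 0.327×δ_B + 0.242×(-1.4) + 0.342×(-58.2)
0.327·δ_B = -35.5 − (-21.169) = -14.331
δ_B = -14.331 / 0.327 = -43.83‰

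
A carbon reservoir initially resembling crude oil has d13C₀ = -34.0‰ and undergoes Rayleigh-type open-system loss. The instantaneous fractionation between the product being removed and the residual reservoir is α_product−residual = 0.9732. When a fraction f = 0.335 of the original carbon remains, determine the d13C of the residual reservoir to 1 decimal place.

-5.3‰

Rayleigh residual: δ_res = (δ₀ + 1000)·f^(α−1) − 1000
α − 1 = -0.02680
f^(α−1) = 0.335^(-0.02680) = 1.029743
δ_res = (-34.0 + 1000) × 1.029743 − 1000 = 994.732 − 1000 = -5.27‰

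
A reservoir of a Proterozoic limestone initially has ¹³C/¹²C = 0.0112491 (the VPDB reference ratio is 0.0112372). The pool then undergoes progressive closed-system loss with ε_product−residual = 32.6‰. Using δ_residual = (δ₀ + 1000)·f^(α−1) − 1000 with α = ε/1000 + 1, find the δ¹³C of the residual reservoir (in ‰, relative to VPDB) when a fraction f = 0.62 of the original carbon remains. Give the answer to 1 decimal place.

δ₀ = (0.0112491/0.0112372 − 1)×1000 = (1.001059 − 1)×1000 = 1.059‰
α − 1 = ε/1000 = 0.0326
f^(α−1) = 0.62^(0.0326) = 0.984537
δ_res = (1.059 + 1000) × 0.984537 − 1000 = 985.579 − 1000 = -14.42‰

-14.4‰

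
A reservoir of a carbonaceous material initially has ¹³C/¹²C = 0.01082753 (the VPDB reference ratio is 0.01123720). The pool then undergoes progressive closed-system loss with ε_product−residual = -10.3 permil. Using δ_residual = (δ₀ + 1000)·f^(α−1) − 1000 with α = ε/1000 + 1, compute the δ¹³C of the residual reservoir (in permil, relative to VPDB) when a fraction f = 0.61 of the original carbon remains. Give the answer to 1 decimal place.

δ₀ = (0.01082753/0.01123720 − 1)×1000 = (0.963543 − 1)×1000 = -36.457 permil
α − 1 = ε/1000 = -0.0103
f^(α−1) = 0.61^(-0.0103) = 1.005104
δ_res = (-36.457 + 1000) × 1.005104 − 1000 = 968.462 − 1000 = -31.54 permil

-31.5 permil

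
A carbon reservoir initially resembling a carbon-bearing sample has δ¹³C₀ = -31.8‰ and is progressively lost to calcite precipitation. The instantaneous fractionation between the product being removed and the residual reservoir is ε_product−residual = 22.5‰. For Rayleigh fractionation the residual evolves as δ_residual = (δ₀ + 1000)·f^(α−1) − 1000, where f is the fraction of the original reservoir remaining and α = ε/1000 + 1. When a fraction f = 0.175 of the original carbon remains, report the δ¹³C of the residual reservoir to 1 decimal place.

-69.0‰

Rayleigh residual: δ_res = (δ₀ + 1000)·f^(α−1) − 1000
α = ε/1000 + 1 = 1.02250, so α − 1 = 0.02250
f^(α−1) = 0.175^(0.02250) = 0.961542
δ_res = (-31.8 + 1000) × 0.961542 − 1000 = 930.965 − 1000 = -69.03‰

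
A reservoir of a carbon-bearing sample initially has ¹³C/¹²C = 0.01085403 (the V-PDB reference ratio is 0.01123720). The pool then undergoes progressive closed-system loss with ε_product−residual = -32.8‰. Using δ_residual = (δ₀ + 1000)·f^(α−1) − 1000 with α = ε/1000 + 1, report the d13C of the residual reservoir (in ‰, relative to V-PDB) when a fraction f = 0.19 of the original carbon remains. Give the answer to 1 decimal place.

δ₀ = (0.01085403/0.01123720 − 1)×1000 = (0.965902 − 1)×1000 = -34.098‰
α − 1 = ε/1000 = -0.0328
f^(α−1) = 0.19^(-0.0328) = 1.055983
δ_res = (-34.098 + 1000) × 1.055983 − 1000 = 1019.976 − 1000 = 19.98‰

20.0‰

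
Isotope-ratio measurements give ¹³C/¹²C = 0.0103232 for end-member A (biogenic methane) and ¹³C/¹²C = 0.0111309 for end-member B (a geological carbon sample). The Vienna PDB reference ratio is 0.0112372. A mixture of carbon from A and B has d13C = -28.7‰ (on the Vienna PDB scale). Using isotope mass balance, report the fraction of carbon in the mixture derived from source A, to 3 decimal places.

δ_A = (0.0103232/0.0112372 − 1)×1000 = (0.918663 − 1)×1000 = -81.337‰
δ_B = (0.0111309/0.0112372 − 1)×1000 = (0.990540 − 1)×1000 = -9.460‰
f_A = (δ_mix − δ_B)/(δ_A − δ_B) = (-28.7 − (-9.460))/(-81.337 − (-9.460))
f_A = -19.240 / -71.877 = 0.2677

0.268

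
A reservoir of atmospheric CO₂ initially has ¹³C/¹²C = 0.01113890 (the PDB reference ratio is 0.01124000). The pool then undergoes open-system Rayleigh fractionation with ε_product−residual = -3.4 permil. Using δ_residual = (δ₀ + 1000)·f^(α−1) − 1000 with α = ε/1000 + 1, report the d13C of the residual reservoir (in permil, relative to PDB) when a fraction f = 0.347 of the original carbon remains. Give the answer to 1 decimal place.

δ₀ = (0.01113890/0.01124000 − 1)×1000 = (0.991005 − 1)×1000 = -8.995 permil
α − 1 = ε/1000 = -0.0034
f^(α−1) = 0.347^(-0.0034) = 1.003605
δ_res = (-8.995 + 1000) × 1.003605 − 1000 = 994.578 − 1000 = -5.42 permil

-5.4 permil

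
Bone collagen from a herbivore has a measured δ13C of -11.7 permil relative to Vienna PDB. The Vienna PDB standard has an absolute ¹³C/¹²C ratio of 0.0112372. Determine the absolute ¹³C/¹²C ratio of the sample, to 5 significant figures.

R_sample = R_standard × (δ13C/1000 + 1)
R_sample = 0.0112372 × (-11.7/1000 + 1) = 0.0112372 × 0.988300
R_sample = 0.0111057

0.011106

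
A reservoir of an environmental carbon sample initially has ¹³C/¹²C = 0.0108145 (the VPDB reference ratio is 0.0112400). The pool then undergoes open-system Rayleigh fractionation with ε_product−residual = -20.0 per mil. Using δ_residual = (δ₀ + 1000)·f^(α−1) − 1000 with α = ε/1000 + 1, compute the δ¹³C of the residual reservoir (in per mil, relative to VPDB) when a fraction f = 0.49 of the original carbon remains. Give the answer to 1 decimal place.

-24.0 per mil

δ₀ = (0.0108145/0.0112400 − 1)×1000 = (0.962144 − 1)×1000 = -37.856 per mil
α − 1 = ε/1000 = -0.0200
f^(α−1) = 0.49^(-0.0200) = 1.014369
δ_res = (-37.856 + 1000) × 1.014369 − 1000 = 975.969 − 1000 = -24.03 per mil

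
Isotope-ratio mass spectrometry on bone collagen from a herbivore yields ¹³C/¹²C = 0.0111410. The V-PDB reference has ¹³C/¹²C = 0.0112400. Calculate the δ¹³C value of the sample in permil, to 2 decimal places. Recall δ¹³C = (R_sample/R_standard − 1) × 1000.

-8.81 permil

δ¹³C = (R_sample / R_standard − 1) × 1000
R_sample / R_standard = 0.0111410 / 0.0112400 = 0.991192
δ¹³C = (0.991192 − 1) × 1000 = -8.808 permil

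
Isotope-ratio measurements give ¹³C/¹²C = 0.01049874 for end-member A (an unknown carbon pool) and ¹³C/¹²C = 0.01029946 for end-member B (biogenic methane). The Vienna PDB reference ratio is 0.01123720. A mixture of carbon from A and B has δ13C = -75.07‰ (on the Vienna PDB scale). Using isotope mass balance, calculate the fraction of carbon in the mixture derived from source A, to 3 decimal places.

δ_A = (0.01049874/0.01123720 − 1)×1000 = (0.934284 − 1)×1000 = -65.716‰
δ_B = (0.01029946/0.01123720 − 1)×1000 = (0.916550 − 1)×1000 = -83.450‰
f_A = (δ_mix − δ_B)/(δ_A − δ_B) = (-75.07 − (-83.450))/(-65.716 − (-83.450))
f_A = 8.380 / 17.734 = 0.4725

0.473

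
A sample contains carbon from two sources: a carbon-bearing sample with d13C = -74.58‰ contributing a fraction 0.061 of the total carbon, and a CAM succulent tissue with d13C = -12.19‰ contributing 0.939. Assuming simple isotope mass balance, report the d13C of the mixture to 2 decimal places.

-16.00‰

δ_mix = f_A·δ_A + f_B·δ_B
δ_mix = 0.061 × (-74.58) + 0.939 × (-12.19)
δ_mix = -4.549 + -11.446 = -15.996‰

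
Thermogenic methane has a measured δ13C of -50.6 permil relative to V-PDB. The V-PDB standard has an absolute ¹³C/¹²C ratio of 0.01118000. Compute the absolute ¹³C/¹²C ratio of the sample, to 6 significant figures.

0.0106143

R_sample = R_standard × (δ13C/1000 + 1)
R_sample = 0.01118000 × (-50.6/1000 + 1) = 0.01118000 × 0.949400
R_sample = 0.0106143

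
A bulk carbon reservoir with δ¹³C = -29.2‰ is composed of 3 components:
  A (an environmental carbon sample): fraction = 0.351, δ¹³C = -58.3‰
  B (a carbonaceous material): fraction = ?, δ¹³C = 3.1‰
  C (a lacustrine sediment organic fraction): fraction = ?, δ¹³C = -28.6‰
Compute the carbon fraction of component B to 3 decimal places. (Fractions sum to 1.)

Let f_B and f_C be the unknown fractions; fractions sum to 1 so f_B + f_C = 0.649.
Mass balance: Σ fᵢ·δᵢ = δ_bulk ⇒ f_B·(3.1) + f_C·(-28.6) = -29.2 − (-20.463) = -8.737
Substitute f_C = 0.649 − f_B:
f_B·(3.1 − -28.6) = -8.737 − 0.649×(-28.6) = 9.825
f_B = 9.825 / 31.7 = 0.3099

0.310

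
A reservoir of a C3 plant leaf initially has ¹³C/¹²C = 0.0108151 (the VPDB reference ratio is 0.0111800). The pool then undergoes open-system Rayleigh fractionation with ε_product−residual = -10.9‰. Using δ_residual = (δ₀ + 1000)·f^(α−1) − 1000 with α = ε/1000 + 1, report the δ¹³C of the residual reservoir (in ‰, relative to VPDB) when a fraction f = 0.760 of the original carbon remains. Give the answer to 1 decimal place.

δ₀ = (0.0108151/0.0111800 − 1)×1000 = (0.967361 − 1)×1000 = -32.639‰
α − 1 = ε/1000 = -0.0109
f^(α−1) = 0.760^(-0.0109) = 1.002996
δ_res = (-32.639 + 1000) × 1.002996 − 1000 = 970.259 − 1000 = -29.74‰

-29.7‰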